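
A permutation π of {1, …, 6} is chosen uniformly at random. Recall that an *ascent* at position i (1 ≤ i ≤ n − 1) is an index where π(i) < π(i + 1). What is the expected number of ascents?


Write X = Σ X_I over i = 1, …, 5, with X_I the indicator of one ascent.
There are 5 indicators.
For each fixed i, the pair (π(i), π(i+1)) is a uniformly random ordered pair of distinct values from {1, …, 6}; by symmetry P[π(i) < π(i+1)] = 1/2.
By linearity: E[X] = 5 · (1/2) = (6 − 1) · (1/2) = 5/2 ≈ 2.500.

E[X] = 5/2 = 2.500.


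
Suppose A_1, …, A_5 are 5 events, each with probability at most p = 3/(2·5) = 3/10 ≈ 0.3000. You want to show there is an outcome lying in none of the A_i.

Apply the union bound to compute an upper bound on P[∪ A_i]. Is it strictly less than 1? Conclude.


Union bound: P[∪_{i=1}^{5} A_i] ≤ Σ_i P[A_i] ≤ 5·p = 5·(3/10) = 3/2.
Numerically: 3/2 ≈ 1.5000.
Is 3/2 < 1? NO.
Since the bound 3/2 is ≥ 1, the union bound is uninformative here; it does NOT by itself certify existence.

5·p = 3/2 ≈ 1.5000; existence NOT certified by the union bound.


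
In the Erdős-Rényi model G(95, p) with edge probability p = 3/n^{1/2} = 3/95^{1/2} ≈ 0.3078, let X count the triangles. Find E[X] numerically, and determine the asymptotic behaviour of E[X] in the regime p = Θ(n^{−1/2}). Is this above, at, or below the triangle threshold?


Number of potential triangles: C(95, 3) = 138415.
Each occurs with probability p³ ≈ (0.3078)³ ≈ 2.915938e-02.
By linearity: E[X] = C(95, 3)·p³ ≈ 138415 · 2.915938e-02 ≈ 4036.0962.
Since α = 1/2 < 1, p = c/n^{1/2} ≫ 1/n is above the triangle threshold p ~ 1/n. Asymptotically E[X] ~ (c³/6)·n^{3(1−α)} = (3³/6)·n^{1.5} → ∞; triangles are abundant w.h.p.

E[X] ≈ 4036.0962; in regime p = Θ(1/n^{1/2}) E[X] diverges (above the triangle threshold p ~ 1/n).


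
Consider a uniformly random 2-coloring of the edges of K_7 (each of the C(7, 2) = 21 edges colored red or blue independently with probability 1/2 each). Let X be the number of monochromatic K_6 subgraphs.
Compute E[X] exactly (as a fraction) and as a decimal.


Let X = Σ_S X_S over the C(7, 6) = 7 subsets S of size 6, where X_S = 1 if the K_6 on S is monochromatic.
For a fixed S, the K_6 on S has C(6, 2) = 15 edges. P[all 15 edges red] = (1/2)^15, and likewise for blue, so P[monochromatic] = 2·(1/2)^15 = 2^{1 − 15} = 1/16384.
By linearity: E[X] = C(7, 6) · 2^{1 − 15} = 7 · 1/16384 = 7/16384.
Numerically: E[X] ≈ 0.000.

E[X] = C(7,6)·2^(1−C(6,2)) = 7/16384 ≈ 0.000.


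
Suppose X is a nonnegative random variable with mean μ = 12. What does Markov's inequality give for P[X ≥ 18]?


μ = E[X] = 12, a = 18.
Markov: P[X ≥ 18] ≤ μ/a = (12)/18 = 2/3.
Numerically: ≈ 0.66667.
(Since a = 18 > μ = 12.00000, the bound 2/3 is < 1 and informative.)

P[X ≥ 18] ≤ 2/3 ≈ 0.66667.


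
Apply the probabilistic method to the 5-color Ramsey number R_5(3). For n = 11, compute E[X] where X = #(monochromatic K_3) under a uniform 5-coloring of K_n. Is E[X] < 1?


E[X] = C(11, 3) · 5^{1 − 3} = 165 · 5^{−2} = 165/25.
As a reduced fraction: E[X] = 33/5 ≈ 6.6000.
Is E[X] < 1? NO.
Since E[X] ≥ 1, the first-moment bound is inconclusive at n = 11; it does NOT by itself certify R_5(3) > 11.

E[X] = 33/5 ≈ 6.6000; E[X] ≥ 1; first-moment method inconclusive here.


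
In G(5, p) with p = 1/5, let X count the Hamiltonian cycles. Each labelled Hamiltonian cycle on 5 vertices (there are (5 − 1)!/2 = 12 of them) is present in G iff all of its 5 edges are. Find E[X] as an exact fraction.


K_5 has (5 − 1)!/2 = 12 labelled Hamiltonian cycles.
For each such Hamiltonian cycle H, let X_H = 1 if all 5 edges of H are present in G. Then P[X_H = 1] = p^{5} = (1/5)^{5} = 1/3125.
Summing the indicators: E[X] = Σ_H E[X_H] = 12 · p^{5} = 12 · 1/3125 = 12/3125.
Numerically: E[X] ≈ 0.00384.

E[X] = 12 · (1/5)^{5} = 12/3125 ≈ 0.00384.


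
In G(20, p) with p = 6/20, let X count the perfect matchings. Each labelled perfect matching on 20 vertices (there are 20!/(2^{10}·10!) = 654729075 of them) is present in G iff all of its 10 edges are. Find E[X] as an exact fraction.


K_20 has 20!/(2^{10}·10!) = 654729075 labelled perfect matchings.
For each such perfect matching H, let X_H = 1 if all 10 edges of H are present in G. Then P[X_H = 1] = p^{10} = (3/10)^{10} = 59049/10000000000.
By linearity of expectation: E[X] = Σ_H E[X_H] = 654729075 · p^{10} = 654729075 · 59049/10000000000 = 1546443885987/400000000.
Numerically: E[X] ≈ 3866.1.

E[X] = 654729075 · (3/10)^{10} = 1546443885987/400000000 ≈ 3866.1.


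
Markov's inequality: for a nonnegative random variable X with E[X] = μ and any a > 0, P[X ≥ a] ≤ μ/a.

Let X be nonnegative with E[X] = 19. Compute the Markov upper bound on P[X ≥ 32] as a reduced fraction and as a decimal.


μ = E[X] = 19, a = 32.
Markov: P[X ≥ 32] ≤ μ/a = (19)/32 = 19/32.
Numerically: ≈ 0.5938.
(Since a = 32 > μ = 19.0000, the bound 19/32 is < 1 and informative.)

P[X ≥ 32] ≤ 19/32 ≈ 0.5938.


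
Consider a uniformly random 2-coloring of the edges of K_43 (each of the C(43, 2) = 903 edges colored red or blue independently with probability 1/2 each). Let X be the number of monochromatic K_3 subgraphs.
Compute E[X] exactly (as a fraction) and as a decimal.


Let X = Σ_S X_S over the C(43, 3) = 12341 subsets S of size 3, where X_S = 1 if the K_3 on S is monochromatic.
For a fixed S, the K_3 on S has C(3, 2) = 3 edges. P[all 3 edges red] = (1/2)^3, and likewise for blue, so P[monochromatic] = 2·(1/2)^3 = 2^{1 − 3} = 1/4.
By linearity of expectation: E[X] = C(43, 3) · 2^{1 − 3} = 12341 · 1/4 = 12341/4.
Numerically: E[X] ≈ 3085.25000.

E[X] = C(43,3)·2^(1−C(3,2)) = 12341/4 ≈ 3085.25000.


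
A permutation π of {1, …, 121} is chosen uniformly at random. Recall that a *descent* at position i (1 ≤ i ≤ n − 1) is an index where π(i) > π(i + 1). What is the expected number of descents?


Write X = Σ X_I over i = 1, …, 120, with X_I the indicator of one descent.
There are 120 indicators.
For each fixed i, the pair (π(i), π(i+1)) is a uniformly random ordered pair of distinct values from {1, …, 121}; by symmetry P[π(i) > π(i+1)] = 1/2.
By linearity: E[X] = 120 · (1/2) = (121 − 1) · (1/2) = 60 ≈ 60.000000.

E[X] = 60 = 60.000000.


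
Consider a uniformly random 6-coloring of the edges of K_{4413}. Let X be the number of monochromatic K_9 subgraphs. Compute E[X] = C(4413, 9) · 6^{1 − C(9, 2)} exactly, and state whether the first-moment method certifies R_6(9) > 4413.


E[X] = C(4413, 9) · 6^{1 − 36} = 1734990840325017881257917265 · 6^{−35} = 1734990840325017881257917265/1719070799748422591028658176.
As a reduced fraction: E[X] = 1734990840325017881257917265/1719070799748422591028658176 ≈ 1.0093.
Is E[X] < 1? NO.
Since E[X] ≥ 1, the first-moment bound is inconclusive at n = 4413; it does NOT by itself certify R_6(9) > 4413.

E[X] = 1734990840325017881257917265/1719070799748422591028658176 ≈ 1.0093; E[X] ≥ 1; first-moment method inconclusive here.


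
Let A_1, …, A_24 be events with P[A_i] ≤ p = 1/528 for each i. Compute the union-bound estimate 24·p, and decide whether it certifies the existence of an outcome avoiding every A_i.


Union bound: P[∪_{i=1}^{24} A_i] ≤ Σ_i P[A_i] ≤ 24·p = 24·(1/528) = 1/22.
Numerically: 1/22 ≈ 0.0454545.
Is 1/22 < 1? YES.
Since P[∪ A_i] ≤ 1/22 < 1, the complement has P[∩ A_i^c] ≥ 1 − 1/22 = 21/22 > 0, so some outcome avoids every A_i.

24·p = 1/22 ≈ 0.0454545; existence CERTIFIED by the union bound.


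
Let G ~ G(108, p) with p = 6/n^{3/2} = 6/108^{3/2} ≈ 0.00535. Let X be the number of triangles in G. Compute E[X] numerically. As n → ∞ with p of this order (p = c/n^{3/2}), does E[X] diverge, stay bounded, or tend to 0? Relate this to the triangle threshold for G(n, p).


Number of potential triangles: C(108, 3) = 204156.
Each occurs with probability p³ ≈ (0.00535)³ ≈ 1.52773e-07.
By linearity: E[X] = C(108, 3)·p³ ≈ 204156 · 1.52773e-07 ≈ 0.031.
Since α = 3/2 > 1, p = c/n^{3/2} = o(1/n) is below the triangle threshold p ~ 1/n. Asymptotically E[X] ~ (c³/6)·n^{3(1−α)} = (6³/6)·n^{-1.5} → 0, so by Markov's inequality G has no triangles w.h.p.

E[X] ≈ 0.031; in regime p = Θ(1/n^{3/2}) E[X] tends to 0 (below the triangle threshold p ~ 1/n).


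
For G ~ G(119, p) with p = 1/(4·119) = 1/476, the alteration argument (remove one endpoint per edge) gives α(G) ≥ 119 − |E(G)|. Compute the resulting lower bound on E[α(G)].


E[|E(G)|] = C(119, 2)·p = 7021 · (1/476) = 59/4.
E[α(G)] ≥ n − E[|E(G)|] = 119 − 59/4 = 417/4.
Numerically: ≈ 104.2500.
(This is only a lower bound; the true E[α(G)] may be larger.)

E[α(G)] ≥ 417/4 ≈ 104.2500.


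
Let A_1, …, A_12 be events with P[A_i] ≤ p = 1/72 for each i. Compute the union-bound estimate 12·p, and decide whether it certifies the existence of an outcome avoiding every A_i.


Union bound: P[∪_{i=1}^{12} A_i] ≤ Σ_i P[A_i] ≤ 12·p = 12·(1/72) = 1/6.
Numerically: 1/6 ≈ 0.16667.
Is 1/6 < 1? YES.
Since P[∪ A_i] ≤ 1/6 < 1, the complement has P[∩ A_i^c] ≥ 1 − 1/6 = 5/6 > 0, so some outcome avoids every A_i.

12·p = 1/6 ≈ 0.16667; existence CERTIFIED by the union bound.


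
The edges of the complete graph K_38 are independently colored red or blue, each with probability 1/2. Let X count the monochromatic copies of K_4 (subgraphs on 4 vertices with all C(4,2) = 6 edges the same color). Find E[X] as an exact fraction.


Let X = Σ_S X_S over the C(38, 4) = 73815 subsets S of size 4, where X_S = 1 if the K_4 on S is monochromatic.
For a fixed S, the K_4 on S has C(4, 2) = 6 edges. P[all 6 edges red] = (1/2)^6, and likewise for blue, so P[monochromatic] = 2·(1/2)^6 = 2^{1 − 6} = 1/32.
By linearity: E[X] = C(38, 4) · 2^{1 − 6} = 73815 · 1/32 = 73815/32.
Numerically: E[X] ≈ 2306.71875.

E[X] = C(38,4)·2^(1−C(4,2)) = 73815/32 ≈ 2306.71875.


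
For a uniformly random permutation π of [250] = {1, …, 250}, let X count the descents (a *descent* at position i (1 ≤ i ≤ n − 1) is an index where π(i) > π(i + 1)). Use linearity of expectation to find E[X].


Write X = Σ X_I over i = 1, …, 249, with X_I the indicator of one descent.
There are 249 indicators.
For each fixed i, the pair (π(i), π(i+1)) is a uniformly random ordered pair of distinct values from {1, …, 250}; by symmetry P[π(i) > π(i+1)] = 1/2.
By linearity: E[X] = 249 · (1/2) = (250 − 1) · (1/2) = 249/2 ≈ 124.500.

E[X] = 249/2 = 124.500.


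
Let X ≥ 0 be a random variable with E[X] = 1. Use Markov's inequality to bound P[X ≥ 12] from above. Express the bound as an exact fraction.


μ = E[X] = 1, a = 12.
Markov: P[X ≥ 12] ≤ μ/a = (1)/12 = 1/12.
Numerically: ≈ 0.0833.
(Since a = 12 > μ = 1.0000, the bound 1/12 is < 1 and informative.)

P[X ≥ 12] ≤ 1/12 ≈ 0.0833.


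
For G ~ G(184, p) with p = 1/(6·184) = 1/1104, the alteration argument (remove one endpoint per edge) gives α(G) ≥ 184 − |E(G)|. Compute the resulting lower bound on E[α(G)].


E[|E(G)|] = C(184, 2)·p = 16836 · (1/1104) = 61/4.
E[α(G)] ≥ n − E[|E(G)|] = 184 − 61/4 = 675/4.
Numerically: ≈ 168.7500.
(This is only a lower bound; the true E[α(G)] may be larger.)

E[α(G)] ≥ 675/4 ≈ 168.7500.


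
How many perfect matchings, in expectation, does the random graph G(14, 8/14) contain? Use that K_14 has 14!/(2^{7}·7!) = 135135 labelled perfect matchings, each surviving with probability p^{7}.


K_14 has 14!/(2^{7}·7!) = 135135 labelled perfect matchings.
For each such perfect matching H, let X_H = 1 if all 7 edges of H are present in G. Then P[X_H = 1] = p^{7} = (4/7)^{7} = 16384/823543.
By linearity of expectation: E[X] = Σ_H E[X_H] = 135135 · p^{7} = 135135 · 16384/823543 = 316293120/117649.
Numerically: E[X] ≈ 2688.

E[X] = 135135 · (4/7)^{7} = 316293120/117649 ≈ 2688.


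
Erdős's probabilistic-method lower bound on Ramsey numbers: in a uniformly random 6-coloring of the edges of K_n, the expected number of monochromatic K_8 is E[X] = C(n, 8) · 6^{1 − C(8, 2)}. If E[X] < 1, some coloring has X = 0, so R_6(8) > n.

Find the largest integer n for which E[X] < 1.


We need C(n, 8) · 6^{1 − 28} < 1, i.e. C(n, 8) < 6^{28 − 1} = 1023490369077469249536.
Check values of n near the boundary:
  n = 1590: C(1590, 8) = 995397314198933813310; 995397314198933813310 < 1023490369077469249536? YES
  n = 1591: C(1591, 8) = 1000427749141189953870; 1000427749141189953870 < 1023490369077469249536? YES
  n = 1592: C(1592, 8) = 1005480414540892933435; 1005480414540892933435 < 1023490369077469249536? YES
  n = 1593: C(1593, 8) = 1010555394551193970323; 1010555394551193970323 < 1023490369077469249536? YES
  n = 1594: C(1594, 8) = 1015652773590544255167; 1015652773590544255167 < 1023490369077469249536? YES
  n = 1595: C(1595, 8) = 1020772636343363633895; 1020772636343363633895 < 1023490369077469249536? YES
  n = 1596: C(1596, 8) = 1025915067760710553965; 1025915067760710553965 < 1023490369077469249536? NO
  n = 1597: C(1597, 8) = 1031080153060953275445; 1031080153060953275445 < 1023490369077469249536? NO
  n = 1598: C(1598, 8) = 1036267977730442348529; 1036267977730442348529 < 1023490369077469249536? NO
The largest n with C(n, 8) < 1023490369077469249536 is n = 1595 (where E[X] = 113419181815929292655/113721152119718805504 ≈ 0.99734). Hence R_6(8) > 1595, i.e. R_6(8) ≥ 1596.

Largest n = 1595; hence R_6(8) > 1595.


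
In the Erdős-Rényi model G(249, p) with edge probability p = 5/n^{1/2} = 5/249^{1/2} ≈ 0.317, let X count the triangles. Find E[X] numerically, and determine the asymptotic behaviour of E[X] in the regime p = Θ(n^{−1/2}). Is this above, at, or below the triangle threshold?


Number of potential triangles: C(249, 3) = 2542124.
Each occurs with probability p³ ≈ (0.317)³ ≈ 3.18135e-02.
By linearity: E[X] = C(249, 3)·p³ ≈ 2542124 · 3.18135e-02 ≈ 80873.776.
Since α = 1/2 < 1, p = c/n^{1/2} ≫ 1/n is above the triangle threshold p ~ 1/n. Asymptotically E[X] ~ (c³/6)·n^{3(1−α)} = (5³/6)·n^{1.5} → ∞; triangles are abundant w.h.p.

E[X] ≈ 80873.776; in regime p = Θ(1/n^{1/2}) E[X] diverges (above the triangle threshold p ~ 1/n).


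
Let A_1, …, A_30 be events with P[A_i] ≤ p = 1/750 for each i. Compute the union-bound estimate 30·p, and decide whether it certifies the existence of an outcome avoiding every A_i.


Union bound: P[∪_{i=1}^{30} A_i] ≤ Σ_i P[A_i] ≤ 30·p = 30·(1/750) = 1/25.
Numerically: 1/25 ≈ 0.040000.
Is 1/25 < 1? YES.
Since P[∪ A_i] ≤ 1/25 < 1, the complement has P[∩ A_i^c] ≥ 1 − 1/25 = 24/25 > 0, so some outcome avoids every A_i.

30·p = 1/25 ≈ 0.040000; existence CERTIFIED by the union bound.


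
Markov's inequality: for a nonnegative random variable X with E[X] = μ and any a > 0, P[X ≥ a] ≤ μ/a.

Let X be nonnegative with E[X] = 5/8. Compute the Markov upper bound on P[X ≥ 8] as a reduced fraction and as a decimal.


μ = E[X] = 5/8, a = 8.
Markov: P[X ≥ 8] ≤ μ/a = (5/8)/8 = 5/64.
Numerically: ≈ 0.0781.
(Since a = 8 > μ = 0.6250, the bound 5/64 is < 1 and informative.)

P[X ≥ 8] ≤ 5/64 ≈ 0.0781.


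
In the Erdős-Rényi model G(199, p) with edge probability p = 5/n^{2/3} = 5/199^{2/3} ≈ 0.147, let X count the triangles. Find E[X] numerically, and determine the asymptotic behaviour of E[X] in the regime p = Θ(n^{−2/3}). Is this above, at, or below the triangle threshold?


Number of potential triangles: C(199, 3) = 1293699.
Each occurs with probability p³ ≈ (0.147)³ ≈ 3.15649e-03.
By linearity: E[X] = C(199, 3)·p³ ≈ 1293699 · 3.15649e-03 ≈ 4083.543.
Since α = 2/3 < 1, p = c/n^{2/3} ≫ 1/n is above the triangle threshold p ~ 1/n. Asymptotically E[X] ~ (c³/6)·n^{3(1−α)} = (5³/6)·n^{1} → ∞; triangles are abundant w.h.p.

E[X] ≈ 4083.543; in regime p = Θ(1/n^{2/3}) E[X] diverges (above the triangle threshold p ~ 1/n).


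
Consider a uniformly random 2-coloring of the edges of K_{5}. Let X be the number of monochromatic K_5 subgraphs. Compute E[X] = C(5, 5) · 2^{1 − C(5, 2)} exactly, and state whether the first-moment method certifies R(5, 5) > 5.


E[X] = C(5, 5) · 2^{1 − 10} = 1 · 2^{−9} = 1/512.
As a reduced fraction: E[X] = 1/512 ≈ 0.0020.
Is E[X] < 1? YES.
Since E[X] < 1, there exists a 2-coloring of K_{5} with no monochromatic K_5; hence R(5, 5) > 5.

E[X] = 1/512 ≈ 0.0020; E[X] < 1, so R(5, 5) > 5.


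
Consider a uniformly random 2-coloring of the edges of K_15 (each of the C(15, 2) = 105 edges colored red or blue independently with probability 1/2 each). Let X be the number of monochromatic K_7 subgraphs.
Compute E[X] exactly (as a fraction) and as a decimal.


Let X = Σ_S X_S over the C(15, 7) = 6435 subsets S of size 7, where X_S = 1 if the K_7 on S is monochromatic.
For a fixed S, the K_7 on S has C(7, 2) = 21 edges. P[all 21 edges red] = (1/2)^21, and likewise for blue, so P[monochromatic] = 2·(1/2)^21 = 2^{1 − 21} = 1/1048576.
By linearity of expectation: E[X] = C(15, 7) · 2^{1 − 21} = 6435 · 1/1048576 = 6435/1048576.
Numerically: E[X] ≈ 0.0061.

E[X] = C(15,7)·2^(1−C(7,2)) = 6435/1048576 ≈ 0.0061.


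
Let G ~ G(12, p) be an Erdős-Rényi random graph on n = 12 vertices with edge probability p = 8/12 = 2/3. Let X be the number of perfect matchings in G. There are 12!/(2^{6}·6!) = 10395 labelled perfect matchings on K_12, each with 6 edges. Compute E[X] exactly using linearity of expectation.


K_12 has 12!/(2^{6}·6!) = 10395 labelled perfect matchings.
For each such perfect matching H, let X_H = 1 if all 6 edges of H are present in G. Then P[X_H = 1] = p^{6} = (2/3)^{6} = 64/729.
Summing the indicators: E[X] = Σ_H E[X_H] = 10395 · p^{6} = 10395 · 64/729 = 24640/27.
Numerically: E[X] ≈ 912.59.

E[X] = 10395 · (2/3)^{6} = 24640/27 ≈ 912.59.


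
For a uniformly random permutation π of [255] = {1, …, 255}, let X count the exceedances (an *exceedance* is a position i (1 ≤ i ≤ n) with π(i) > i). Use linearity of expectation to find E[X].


Write X = Σ_{i=1}^{255} X_i, where X_i = 1_{π(i) > i}.
For each fixed i, π(i) is uniform over {1, …, 255} (marginal of a uniform permutation), so P[π(i) > i] = (n − i)/n. Summing: Σ_{i=1}^{255} (n − i)/n = (0 + 1 + … + 254)/255 = 255(255 − 1)/(2·255) = (255 − 1)/2.
Hence E[X] = Σ_{i=1}^{255} (255 − i)/255 = 127 ≈ 127.00000.

E[X] = 127 = 127.00000.


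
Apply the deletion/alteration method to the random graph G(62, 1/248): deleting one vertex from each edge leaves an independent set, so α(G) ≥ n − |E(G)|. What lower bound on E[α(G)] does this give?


E[|E(G)|] = C(62, 2)·p = 1891 · (1/248) = 61/8.
E[α(G)] ≥ n − E[|E(G)|] = 62 − 61/8 = 435/8.
Numerically: ≈ 54.375.
(This is only a lower bound; the true E[α(G)] may be larger.)

E[α(G)] ≥ 435/8 ≈ 54.375.


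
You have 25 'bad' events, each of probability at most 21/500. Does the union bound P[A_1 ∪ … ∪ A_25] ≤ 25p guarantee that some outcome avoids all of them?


Union bound: P[∪_{i=1}^{25} A_i] ≤ Σ_i P[A_i] ≤ 25·p = 25·(21/500) = 21/20.
Numerically: 21/20 ≈ 1.0500000.
Is 21/20 < 1? NO.
Since the bound 21/20 is ≥ 1, the union bound is uninformative here; it does NOT by itself certify existence.

25·p = 21/20 ≈ 1.0500000; existence NOT certified by the union bound.


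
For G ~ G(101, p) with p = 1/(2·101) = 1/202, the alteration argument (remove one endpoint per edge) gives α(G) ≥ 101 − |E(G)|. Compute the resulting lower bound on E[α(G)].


E[|E(G)|] = C(101, 2)·p = 5050 · (1/202) = 25.
E[α(G)] ≥ n − E[|E(G)|] = 101 − 25 = 76.
Numerically: ≈ 76.0000.
(This is only a lower bound; the true E[α(G)] may be larger.)

E[α(G)] ≥ 76 ≈ 76.0000.


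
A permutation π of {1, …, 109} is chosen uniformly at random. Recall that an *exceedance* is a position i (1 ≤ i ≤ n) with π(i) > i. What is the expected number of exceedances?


Write X = Σ_{i=1}^{109} X_i, where X_i = 1_{π(i) > i}.
For each fixed i, π(i) is uniform over {1, …, 109} (marginal of a uniform permutation), so P[π(i) > i] = (n − i)/n. Summing: Σ_{i=1}^{109} (n − i)/n = (0 + 1 + … + 108)/109 = 109(109 − 1)/(2·109) = (109 − 1)/2.
Hence E[X] = Σ_{i=1}^{109} (109 − i)/109 = 54 ≈ 54.00000.

E[X] = 54 = 54.00000.


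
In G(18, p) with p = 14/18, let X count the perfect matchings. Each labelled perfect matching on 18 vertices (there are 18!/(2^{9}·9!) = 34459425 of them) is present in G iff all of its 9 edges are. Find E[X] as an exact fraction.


K_18 has 18!/(2^{9}·9!) = 34459425 labelled perfect matchings.
For each such perfect matching H, let X_H = 1 if all 9 edges of H are present in G. Then P[X_H = 1] = p^{9} = (7/9)^{9} = 40353607/387420489.
By linearity: E[X] = Σ_H E[X_H] = 34459425 · p^{9} = 34459425 · 40353607/387420489 = 17167433257975/4782969.
Numerically: E[X] ≈ 3.589e+06.

E[X] = 34459425 · (7/9)^{9} = 17167433257975/4782969 ≈ 3.589e+06.


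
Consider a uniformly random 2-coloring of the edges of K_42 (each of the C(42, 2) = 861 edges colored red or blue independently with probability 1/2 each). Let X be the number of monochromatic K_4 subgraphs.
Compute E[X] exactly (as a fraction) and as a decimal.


Let X = Σ_S X_S over the C(42, 4) = 111930 subsets S of size 4, where X_S = 1 if the K_4 on S is monochromatic.
For a fixed S, the K_4 on S has C(4, 2) = 6 edges. P[all 6 edges red] = (1/2)^6, and likewise for blue, so P[monochromatic] = 2·(1/2)^6 = 2^{1 − 6} = 1/32.
By linearity: E[X] = C(42, 4) · 2^{1 − 6} = 111930 · 1/32 = 55965/16.
Numerically: E[X] ≈ 3497.812500.

E[X] = C(42,4)·2^(1−C(4,2)) = 55965/16 ≈ 3497.812500.


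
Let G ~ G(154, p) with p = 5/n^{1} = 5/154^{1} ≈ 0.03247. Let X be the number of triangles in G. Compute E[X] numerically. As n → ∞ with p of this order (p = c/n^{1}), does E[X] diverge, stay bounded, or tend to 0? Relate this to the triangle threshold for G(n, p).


Number of potential triangles: C(154, 3) = 596904.
Each occurs with probability p³ ≈ (0.03247)³ ≈ 3.422535e-05.
By linearity: E[X] = C(154, 3)·p³ ≈ 596904 · 3.422535e-05 ≈ 20.4292.
Here α = 1, so p = 5/n is exactly at the triangle threshold p ~ 1/n. Asymptotically E[X] → c³/6 = 5³/6 = 125/6 ≈ 20.8333, a bounded constant. In this regime the triangle count is asymptotically Poisson(c³/6).

E[X] ≈ 20.4292; in regime p = Θ(1/n^{1}) E[X] stays bounded (at the triangle threshold p ~ 1/n).


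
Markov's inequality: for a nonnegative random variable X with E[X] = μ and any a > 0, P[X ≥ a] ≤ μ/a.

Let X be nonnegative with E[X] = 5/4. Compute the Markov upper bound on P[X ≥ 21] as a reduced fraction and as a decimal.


μ = E[X] = 5/4, a = 21.
Markov: P[X ≥ 21] ≤ μ/a = (5/4)/21 = 5/84.
Numerically: ≈ 0.059524.
(Since a = 21 > μ = 1.250000, the bound 5/84 is < 1 and informative.)

P[X ≥ 21] ≤ 5/84 ≈ 0.059524.


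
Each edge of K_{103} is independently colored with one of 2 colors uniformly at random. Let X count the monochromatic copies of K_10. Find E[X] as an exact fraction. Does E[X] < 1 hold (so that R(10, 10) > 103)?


E[X] = C(103, 10) · 2^{1 − 45} = 23591276125340 · 2^{−44} = 23591276125340/17592186044416.
As a reduced fraction: E[X] = 5897819031335/4398046511104 ≈ 1.34101.
Is E[X] < 1? NO.
Since E[X] ≥ 1, the first-moment bound is inconclusive at n = 103; it does NOT by itself certify R(10, 10) > 103.

E[X] = 5897819031335/4398046511104 ≈ 1.34101; E[X] ≥ 1; first-moment method inconclusive here.


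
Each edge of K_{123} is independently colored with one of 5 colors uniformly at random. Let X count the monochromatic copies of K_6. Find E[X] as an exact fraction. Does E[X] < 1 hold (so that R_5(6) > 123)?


E[X] = C(123, 6) · 5^{1 − 15} = 4249404082 · 5^{−14} = 4249404082/6103515625.
As a reduced fraction: E[X] = 4249404082/6103515625 ≈ 0.696.
Is E[X] < 1? YES.
Since E[X] < 1, there exists a 5-coloring of K_{123} with no monochromatic K_6; hence R_5(6) > 123.

E[X] = 4249404082/6103515625 ≈ 0.696; E[X] < 1, so R_5(6) > 123.


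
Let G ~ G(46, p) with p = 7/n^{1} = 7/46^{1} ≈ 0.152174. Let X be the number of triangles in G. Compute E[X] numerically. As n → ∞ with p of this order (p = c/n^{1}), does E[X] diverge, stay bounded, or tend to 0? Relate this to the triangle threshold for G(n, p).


Number of potential triangles: C(46, 3) = 15180.
Each occurs with probability p³ ≈ (0.152174)³ ≈ 3.52387606e-03.
By linearity: E[X] = C(46, 3)·p³ ≈ 15180 · 3.52387606e-03 ≈ 53.492439.
Here α = 1, so p = 7/n is exactly at the triangle threshold p ~ 1/n. Asymptotically E[X] → c³/6 = 7³/6 = 343/6 ≈ 57.166667, a bounded constant. In this regime the triangle count is asymptotically Poisson(c³/6).

E[X] ≈ 53.492439; in regime p = Θ(1/n^{1}) E[X] stays bounded (at the triangle threshold p ~ 1/n).


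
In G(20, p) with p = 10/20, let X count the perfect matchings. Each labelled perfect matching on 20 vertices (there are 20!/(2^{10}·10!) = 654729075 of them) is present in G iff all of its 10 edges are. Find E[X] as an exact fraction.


K_20 has 20!/(2^{10}·10!) = 654729075 labelled perfect matchings.
For each such perfect matching H, let X_H = 1 if all 10 edges of H are present in G. Then P[X_H = 1] = p^{10} = (1/2)^{10} = 1/1024.
By linearity: E[X] = Σ_H E[X_H] = 654729075 · p^{10} = 654729075 · 1/1024 = 654729075/1024.
Numerically: E[X] ≈ 6.3938e+05.

E[X] = 654729075 · (1/2)^{10} = 654729075/1024 ≈ 6.3938e+05.


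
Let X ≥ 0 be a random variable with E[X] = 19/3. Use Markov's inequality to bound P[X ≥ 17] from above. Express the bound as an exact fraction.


μ = E[X] = 19/3, a = 17.
Markov: P[X ≥ 17] ≤ μ/a = (19/3)/17 = 19/51.
Numerically: ≈ 0.373.
(Since a = 17 > μ = 6.333, the bound 19/51 is < 1 and informative.)

P[X ≥ 17] ≤ 19/51 ≈ 0.373.


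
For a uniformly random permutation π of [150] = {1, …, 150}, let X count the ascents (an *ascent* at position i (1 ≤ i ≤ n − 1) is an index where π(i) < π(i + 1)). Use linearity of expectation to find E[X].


Write X = Σ X_I over i = 1, …, 149, with X_I the indicator of one ascent.
There are 149 indicators.
For each fixed i, the pair (π(i), π(i+1)) is a uniformly random ordered pair of distinct values from {1, …, 150}; by symmetry P[π(i) < π(i+1)] = 1/2.
By linearity: E[X] = 149 · (1/2) = (150 − 1) · (1/2) = 149/2 ≈ 74.500000.

E[X] = 149/2 = 74.500000.


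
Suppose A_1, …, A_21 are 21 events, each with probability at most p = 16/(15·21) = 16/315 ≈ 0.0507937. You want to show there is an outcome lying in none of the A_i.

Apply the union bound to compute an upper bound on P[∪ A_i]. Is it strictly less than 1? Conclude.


Union bound: P[∪_{i=1}^{21} A_i] ≤ Σ_i P[A_i] ≤ 21·p = 21·(16/315) = 16/15.
Numerically: 16/15 ≈ 1.0666667.
Is 16/15 < 1? NO.
Since the bound 16/15 is ≥ 1, the union bound is uninformative here; it does NOT by itself certify existence.

21·p = 16/15 ≈ 1.0666667; existence NOT certified by the union bound.


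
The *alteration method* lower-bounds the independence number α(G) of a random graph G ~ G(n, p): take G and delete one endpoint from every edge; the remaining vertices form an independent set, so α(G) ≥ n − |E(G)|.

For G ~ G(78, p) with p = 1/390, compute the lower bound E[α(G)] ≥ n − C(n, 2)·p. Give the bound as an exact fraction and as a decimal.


E[|E(G)|] = C(78, 2)·p = 3003 · (1/390) = 77/10.
E[α(G)] ≥ n − E[|E(G)|] = 78 − 77/10 = 703/10.
Numerically: ≈ 70.3000.
(This is only a lower bound; the true E[α(G)] may be larger.)

E[α(G)] ≥ 703/10 ≈ 70.3000.


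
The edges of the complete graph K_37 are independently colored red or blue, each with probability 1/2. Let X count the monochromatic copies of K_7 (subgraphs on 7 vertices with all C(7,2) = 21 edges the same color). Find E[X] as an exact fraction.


Let X = Σ_S X_S over the C(37, 7) = 10295472 subsets S of size 7, where X_S = 1 if the K_7 on S is monochromatic.
For a fixed S, the K_7 on S has C(7, 2) = 21 edges. P[all 21 edges red] = (1/2)^21, and likewise for blue, so P[monochromatic] = 2·(1/2)^21 = 2^{1 − 21} = 1/1048576.
By linearity of expectation: E[X] = C(37, 7) · 2^{1 − 21} = 10295472 · 1/1048576 = 643467/65536.
Numerically: E[X] ≈ 9.8185.

E[X] = C(37,7)·2^(1−C(7,2)) = 643467/65536 ≈ 9.8185.


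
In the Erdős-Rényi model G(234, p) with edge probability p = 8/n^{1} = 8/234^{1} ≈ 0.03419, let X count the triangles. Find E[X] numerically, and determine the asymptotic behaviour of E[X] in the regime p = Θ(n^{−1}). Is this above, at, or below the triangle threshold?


Number of potential triangles: C(234, 3) = 2108184.
Each occurs with probability p³ ≈ (0.03419)³ ≈ 3.995972e-05.
By linearity: E[X] = C(234, 3)·p³ ≈ 2108184 · 3.995972e-05 ≈ 84.2424.
Here α = 1, so p = 8/n is exactly at the triangle threshold p ~ 1/n. Asymptotically E[X] → c³/6 = 8³/6 = 256/3 ≈ 85.3333, a bounded constant. In this regime the triangle count is asymptotically Poisson(c³/6).

E[X] ≈ 84.2424; in regime p = Θ(1/n^{1}) E[X] stays bounded (at the triangle threshold p ~ 1/n).


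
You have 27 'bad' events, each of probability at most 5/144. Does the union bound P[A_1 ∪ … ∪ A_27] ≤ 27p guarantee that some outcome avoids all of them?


Union bound: P[∪_{i=1}^{27} A_i] ≤ Σ_i P[A_i] ≤ 27·p = 27·(5/144) = 15/16.
Numerically: 15/16 ≈ 0.93750.
Is 15/16 < 1? YES.
Since P[∪ A_i] ≤ 15/16 < 1, the complement has P[∩ A_i^c] ≥ 1 − 15/16 = 1/16 > 0, so some outcome avoids every A_i.

27·p = 15/16 ≈ 0.93750; existence CERTIFIED by the union bound.


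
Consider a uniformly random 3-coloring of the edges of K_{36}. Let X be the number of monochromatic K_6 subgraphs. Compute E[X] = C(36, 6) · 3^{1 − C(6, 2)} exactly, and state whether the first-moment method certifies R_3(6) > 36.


E[X] = C(36, 6) · 3^{1 − 15} = 1947792 · 3^{−14} = 1947792/4782969.
As a reduced fraction: E[X] = 649264/1594323 ≈ 0.407235.
Is E[X] < 1? YES.
Since E[X] < 1, there exists a 3-coloring of K_{36} with no monochromatic K_6; hence R_3(6) > 36.

E[X] = 649264/1594323 ≈ 0.407235; E[X] < 1, so R_3(6) > 36.


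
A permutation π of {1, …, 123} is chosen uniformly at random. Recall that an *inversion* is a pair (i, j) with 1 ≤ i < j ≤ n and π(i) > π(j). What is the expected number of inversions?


Write X = Σ X_I over the C(123, 2) = 7503 pairs i < j, with X_I the indicator of one inversion.
There are 7503 indicators.
For each fixed pair i < j, the values π(i) and π(j) are two distinct elements of {1, …, 123} in uniformly random order; by symmetry P[π(i) > π(j)] = 1/2.
By linearity: E[X] = 7503 · (1/2) = C(123, 2) · (1/2) = 7503/2 = 7503/2 ≈ 3751.500.

E[X] = 7503/2 = 3751.500.


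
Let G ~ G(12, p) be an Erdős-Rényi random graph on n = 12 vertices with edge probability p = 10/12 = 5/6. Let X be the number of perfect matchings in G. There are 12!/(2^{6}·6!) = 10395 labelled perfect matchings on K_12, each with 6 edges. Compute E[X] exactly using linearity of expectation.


K_12 has 12!/(2^{6}·6!) = 10395 labelled perfect matchings.
For each such perfect matching H, let X_H = 1 if all 6 edges of H are present in G. Then P[X_H = 1] = p^{6} = (5/6)^{6} = 15625/46656.
Summing the indicators: E[X] = Σ_H E[X_H] = 10395 · p^{6} = 10395 · 15625/46656 = 6015625/1728.
Numerically: E[X] ≈ 3.48e+03.

E[X] = 10395 · (5/6)^{6} = 6015625/1728 ≈ 3.48e+03.


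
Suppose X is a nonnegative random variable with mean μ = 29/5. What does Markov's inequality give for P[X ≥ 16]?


μ = E[X] = 29/5, a = 16.
Markov: P[X ≥ 16] ≤ μ/a = (29/5)/16 = 29/80.
Numerically: ≈ 0.3625.
(Since a = 16 > μ = 5.8000, the bound 29/80 is < 1 and informative.)

P[X ≥ 16] ≤ 29/80 ≈ 0.3625.


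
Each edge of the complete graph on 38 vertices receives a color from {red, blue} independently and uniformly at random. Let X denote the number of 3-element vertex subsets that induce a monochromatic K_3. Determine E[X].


Let X = Σ_S X_S over the C(38, 3) = 8436 subsets S of size 3, where X_S = 1 if the K_3 on S is monochromatic.
For a fixed S, the K_3 on S has C(3, 2) = 3 edges. P[all 3 edges red] = (1/2)^3, and likewise for blue, so P[monochromatic] = 2·(1/2)^3 = 2^{1 − 3} = 1/4.
Summing: E[X] = C(38, 3) · 2^{1 − 3} = 8436 · 1/4 = 2109.
Numerically: E[X] ≈ 2109.000000.

E[X] = C(38,3)·2^(1−C(3,2)) = 2109 ≈ 2109.000000.


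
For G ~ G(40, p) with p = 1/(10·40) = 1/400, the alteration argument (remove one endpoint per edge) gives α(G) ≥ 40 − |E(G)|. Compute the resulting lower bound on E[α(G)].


E[|E(G)|] = C(40, 2)·p = 780 · (1/400) = 39/20.
E[α(G)] ≥ n − E[|E(G)|] = 40 − 39/20 = 761/20.
Numerically: ≈ 38.05000.
(This is only a lower bound; the true E[α(G)] may be larger.)

E[α(G)] ≥ 761/20 ≈ 38.05000.


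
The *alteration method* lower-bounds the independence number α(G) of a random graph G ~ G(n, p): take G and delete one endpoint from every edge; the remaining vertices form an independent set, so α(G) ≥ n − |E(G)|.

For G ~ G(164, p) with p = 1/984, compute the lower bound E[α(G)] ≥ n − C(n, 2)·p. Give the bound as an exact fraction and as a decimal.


E[|E(G)|] = C(164, 2)·p = 13366 · (1/984) = 163/12.
E[α(G)] ≥ n − E[|E(G)|] = 164 − 163/12 = 1805/12.
Numerically: ≈ 150.4167.
(This is only a lower bound; the true E[α(G)] may be larger.)

E[α(G)] ≥ 1805/12 ≈ 150.4167.


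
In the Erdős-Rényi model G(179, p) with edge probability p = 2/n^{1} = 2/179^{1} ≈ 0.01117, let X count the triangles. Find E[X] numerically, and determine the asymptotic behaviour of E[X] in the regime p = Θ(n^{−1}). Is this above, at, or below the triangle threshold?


Number of potential triangles: C(179, 3) = 939929.
Each occurs with probability p³ ≈ (0.01117)³ ≈ 1.394861e-06.
By linearity: E[X] = C(179, 3)·p³ ≈ 939929 · 1.394861e-06 ≈ 1.3111.
Here α = 1, so p = 2/n is exactly at the triangle threshold p ~ 1/n. Asymptotically E[X] → c³/6 = 2³/6 = 4/3 ≈ 1.3333, a bounded constant. In this regime the triangle count is asymptotically Poisson(c³/6).

E[X] ≈ 1.3111; in regime p = Θ(1/n^{1}) E[X] stays bounded (at the triangle threshold p ~ 1/n).


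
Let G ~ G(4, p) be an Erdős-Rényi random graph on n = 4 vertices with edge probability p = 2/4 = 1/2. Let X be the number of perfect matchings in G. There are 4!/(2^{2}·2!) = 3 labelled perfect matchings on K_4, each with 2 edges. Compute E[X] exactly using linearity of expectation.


K_4 has 4!/(2^{2}·2!) = 3 labelled perfect matchings.
For each such perfect matching H, let X_H = 1 if all 2 edges of H are present in G. Then P[X_H = 1] = p^{2} = (1/2)^{2} = 1/4.
By linearity of expectation: E[X] = Σ_H E[X_H] = 3 · p^{2} = 3 · 1/4 = 3/4.
Numerically: E[X] ≈ 0.75.

E[X] = 3 · (1/2)^{2} = 3/4 ≈ 0.75.


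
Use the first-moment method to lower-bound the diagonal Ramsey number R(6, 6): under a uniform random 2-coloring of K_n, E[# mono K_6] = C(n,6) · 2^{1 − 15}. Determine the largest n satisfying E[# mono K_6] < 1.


We need C(n, 6) · 2^{1 − 15} < 1, i.e. C(n, 6) < 2^{15 − 1} = 16384.
Check values of n near the boundary:
  n = 16: C(16, 6) = 8008; 8008 < 16384? YES
  n = 17: C(17, 6) = 12376; 12376 < 16384? YES
  n = 18: C(18, 6) = 18564; 18564 < 16384? NO
The largest n with C(n, 6) < 16384 is n = 17 (where E[X] = 1547/2048 ≈ 0.75537). Hence R(6, 6) > 17, i.e. R(6, 6) ≥ 18.

Largest n = 17; hence R(6, 6) > 17.


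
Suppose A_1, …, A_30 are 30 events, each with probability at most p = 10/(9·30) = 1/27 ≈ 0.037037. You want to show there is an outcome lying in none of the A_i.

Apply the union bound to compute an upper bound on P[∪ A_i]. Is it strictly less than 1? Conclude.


Union bound: P[∪_{i=1}^{30} A_i] ≤ Σ_i P[A_i] ≤ 30·p = 30·(1/27) = 10/9.
Numerically: 10/9 ≈ 1.111111.
Is 10/9 < 1? NO.
Since the bound 10/9 is ≥ 1, the union bound is uninformative here; it does NOT by itself certify existence.

30·p = 10/9 ≈ 1.111111; existence NOT certified by the union bound.


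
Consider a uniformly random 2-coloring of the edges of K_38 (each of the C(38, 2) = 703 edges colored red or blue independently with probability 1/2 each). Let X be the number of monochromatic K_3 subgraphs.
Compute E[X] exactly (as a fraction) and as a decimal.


Let X = Σ_S X_S over the C(38, 3) = 8436 subsets S of size 3, where X_S = 1 if the K_3 on S is monochromatic.
For a fixed S, the K_3 on S has C(3, 2) = 3 edges. P[all 3 edges red] = (1/2)^3, and likewise for blue, so P[monochromatic] = 2·(1/2)^3 = 2^{1 − 3} = 1/4.
By linearity: E[X] = C(38, 3) · 2^{1 − 3} = 8436 · 1/4 = 2109.
Numerically: E[X] ≈ 2109.0000.

E[X] = C(38,3)·2^(1−C(3,2)) = 2109 ≈ 2109.0000.


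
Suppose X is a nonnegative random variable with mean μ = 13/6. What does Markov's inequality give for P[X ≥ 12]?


μ = E[X] = 13/6, a = 12.
Markov: P[X ≥ 12] ≤ μ/a = (13/6)/12 = 13/72.
Numerically: ≈ 0.1806.
(Since a = 12 > μ = 2.1667, the bound 13/72 is < 1 and informative.)

P[X ≥ 12] ≤ 13/72 ≈ 0.1806.


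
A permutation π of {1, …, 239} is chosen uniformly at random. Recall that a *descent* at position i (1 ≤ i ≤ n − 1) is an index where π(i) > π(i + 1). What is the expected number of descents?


Write X = Σ X_I over i = 1, …, 238, with X_I the indicator of one descent.
There are 238 indicators.
For each fixed i, the pair (π(i), π(i+1)) is a uniformly random ordered pair of distinct values from {1, …, 239}; by symmetry P[π(i) > π(i+1)] = 1/2.
By linearity: E[X] = 238 · (1/2) = (239 − 1) · (1/2) = 119 ≈ 119.000.

E[X] = 119 = 119.000.


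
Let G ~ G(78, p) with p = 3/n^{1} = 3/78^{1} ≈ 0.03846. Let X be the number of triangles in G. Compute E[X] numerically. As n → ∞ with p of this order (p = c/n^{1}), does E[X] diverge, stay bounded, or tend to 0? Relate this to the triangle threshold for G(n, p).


Number of potential triangles: C(78, 3) = 76076.
Each occurs with probability p³ ≈ (0.03846)³ ≈ 5.689577e-05.
By linearity: E[X] = C(78, 3)·p³ ≈ 76076 · 5.689577e-05 ≈ 4.3284.
Here α = 1, so p = 3/n is exactly at the triangle threshold p ~ 1/n. Asymptotically E[X] → c³/6 = 3³/6 = 9/2 ≈ 4.5000, a bounded constant. In this regime the triangle count is asymptotically Poisson(c³/6).

E[X] ≈ 4.3284; in regime p = Θ(1/n^{1}) E[X] stays bounded (at the triangle threshold p ~ 1/n).


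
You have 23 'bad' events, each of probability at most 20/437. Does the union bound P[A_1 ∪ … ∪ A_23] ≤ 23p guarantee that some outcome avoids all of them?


Union bound: P[∪_{i=1}^{23} A_i] ≤ Σ_i P[A_i] ≤ 23·p = 23·(20/437) = 20/19.
Numerically: 20/19 ≈ 1.052632.
Is 20/19 < 1? NO.
Since the bound 20/19 is ≥ 1, the union bound is uninformative here; it does NOT by itself certify existence.

23·p = 20/19 ≈ 1.052632; existence NOT certified by the union bound.


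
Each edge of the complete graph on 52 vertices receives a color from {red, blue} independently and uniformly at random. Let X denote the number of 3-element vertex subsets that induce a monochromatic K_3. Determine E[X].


Let X = Σ_S X_S over the C(52, 3) = 22100 subsets S of size 3, where X_S = 1 if the K_3 on S is monochromatic.
For a fixed S, the K_3 on S has C(3, 2) = 3 edges. P[all 3 edges red] = (1/2)^3, and likewise for blue, so P[monochromatic] = 2·(1/2)^3 = 2^{1 − 3} = 1/4.
By linearity: E[X] = C(52, 3) · 2^{1 − 3} = 22100 · 1/4 = 5525.
Numerically: E[X] ≈ 5525.000.

E[X] = C(52,3)·2^(1−C(3,2)) = 5525 ≈ 5525.000.


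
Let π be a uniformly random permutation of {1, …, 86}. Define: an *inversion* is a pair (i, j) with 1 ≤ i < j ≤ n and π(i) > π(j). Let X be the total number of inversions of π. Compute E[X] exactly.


Write X = Σ X_I over the C(86, 2) = 3655 pairs i < j, with X_I the indicator of one inversion.
There are 3655 indicators.
For each fixed pair i < j, the values π(i) and π(j) are two distinct elements of {1, …, 86} in uniformly random order; by symmetry P[π(i) > π(j)] = 1/2.
By linearity: E[X] = 3655 · (1/2) = C(86, 2) · (1/2) = 3655/2 = 3655/2 ≈ 1827.50000.

E[X] = 3655/2 = 1827.50000.
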